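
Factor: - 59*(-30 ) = 1770 = 2^1*3^1 * 5^1*59^1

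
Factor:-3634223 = -31^1*59^1*1987^1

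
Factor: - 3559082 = - 2^1*1779541^1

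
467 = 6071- 5604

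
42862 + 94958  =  137820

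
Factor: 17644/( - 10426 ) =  - 2^1*11^1 * 13^( - 1) =- 22/13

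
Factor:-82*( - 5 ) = 2^1 *5^1*41^1  =  410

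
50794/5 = 50794/5 =10158.80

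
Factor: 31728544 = 2^5 * 101^1*9817^1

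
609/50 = 12 + 9/50 = 12.18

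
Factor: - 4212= - 2^2*3^4*13^1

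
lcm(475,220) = 20900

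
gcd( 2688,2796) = 12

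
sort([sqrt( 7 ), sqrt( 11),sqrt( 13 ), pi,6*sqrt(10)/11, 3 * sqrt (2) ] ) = [6*sqrt(10)/11, sqrt( 7 ),pi, sqrt( 11),  sqrt( 13),3*sqrt( 2) ] 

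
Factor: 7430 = 2^1*5^1*743^1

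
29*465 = 13485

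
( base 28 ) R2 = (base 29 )Q4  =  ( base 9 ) 1032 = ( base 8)1366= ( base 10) 758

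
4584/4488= 1+4/187 = 1.02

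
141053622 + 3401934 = 144455556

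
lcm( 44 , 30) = 660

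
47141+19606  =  66747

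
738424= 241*3064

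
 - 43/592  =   -43/592  =  - 0.07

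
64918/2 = 32459 = 32459.00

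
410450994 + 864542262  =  1274993256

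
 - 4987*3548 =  - 17693876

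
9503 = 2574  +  6929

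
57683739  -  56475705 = 1208034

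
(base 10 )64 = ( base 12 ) 54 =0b1000000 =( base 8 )100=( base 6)144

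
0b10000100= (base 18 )76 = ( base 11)110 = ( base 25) 57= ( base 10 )132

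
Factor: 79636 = 2^2*43^1*463^1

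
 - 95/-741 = 5/39 = 0.13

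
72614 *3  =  217842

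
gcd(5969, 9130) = 1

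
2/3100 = 1/1550 = 0.00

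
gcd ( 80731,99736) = 7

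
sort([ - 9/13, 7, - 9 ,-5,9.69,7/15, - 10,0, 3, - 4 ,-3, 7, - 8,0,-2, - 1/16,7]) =[ - 10, -9,-8, - 5, - 4, - 3, - 2,-9/13, - 1/16,  0, 0, 7/15 , 3, 7, 7, 7,9.69 ]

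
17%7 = 3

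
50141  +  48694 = 98835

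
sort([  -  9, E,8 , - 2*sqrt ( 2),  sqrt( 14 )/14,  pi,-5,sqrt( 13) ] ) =[ - 9,  -  5 , - 2*sqrt ( 2),sqrt( 14 ) /14,E, pi,sqrt( 13),8]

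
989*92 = 90988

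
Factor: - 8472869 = -8472869^1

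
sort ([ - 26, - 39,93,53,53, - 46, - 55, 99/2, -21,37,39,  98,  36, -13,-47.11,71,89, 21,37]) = [ - 55 , - 47.11,-46, - 39, - 26 , - 21, -13,21,36,37, 37, 39, 99/2,53 , 53, 71,89,93,98 ]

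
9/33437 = 9/33437   =  0.00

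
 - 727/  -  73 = 727/73 = 9.96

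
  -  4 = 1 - 5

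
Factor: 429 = 3^1*11^1*13^1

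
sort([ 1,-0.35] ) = [ - 0.35,1] 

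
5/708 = 5/708  =  0.01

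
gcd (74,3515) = 37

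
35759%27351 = 8408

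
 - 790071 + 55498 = - 734573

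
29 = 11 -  -18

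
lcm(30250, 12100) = 60500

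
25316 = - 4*(-6329 )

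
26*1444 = 37544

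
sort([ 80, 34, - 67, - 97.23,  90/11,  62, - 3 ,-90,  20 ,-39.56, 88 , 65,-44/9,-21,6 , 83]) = [  -  97.23,-90, - 67, - 39.56, - 21, - 44/9, - 3,6,90/11, 20 , 34,62, 65, 80,  83,88 ] 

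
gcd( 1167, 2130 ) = 3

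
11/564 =11/564= 0.02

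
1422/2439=158/271=0.58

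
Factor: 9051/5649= 431/269 = 269^(  -  1 )*431^1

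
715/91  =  7 + 6/7 = 7.86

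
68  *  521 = 35428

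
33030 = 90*367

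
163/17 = 9  +  10/17 = 9.59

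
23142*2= 46284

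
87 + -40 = 47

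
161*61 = 9821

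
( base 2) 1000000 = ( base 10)64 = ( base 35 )1t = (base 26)2C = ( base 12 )54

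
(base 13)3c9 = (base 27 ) OO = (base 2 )1010100000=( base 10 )672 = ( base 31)LL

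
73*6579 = 480267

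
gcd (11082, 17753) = 1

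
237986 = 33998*7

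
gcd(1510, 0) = 1510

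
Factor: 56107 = 19^1 *2953^1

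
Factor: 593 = 593^1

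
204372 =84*2433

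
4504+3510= 8014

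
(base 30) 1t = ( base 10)59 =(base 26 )27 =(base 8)73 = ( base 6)135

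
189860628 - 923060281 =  - 733199653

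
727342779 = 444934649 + 282408130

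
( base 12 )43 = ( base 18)2F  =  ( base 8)63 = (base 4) 303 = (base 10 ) 51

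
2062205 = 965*2137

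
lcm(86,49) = 4214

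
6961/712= 9 + 553/712 =9.78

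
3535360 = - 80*( - 44192) 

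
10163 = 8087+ 2076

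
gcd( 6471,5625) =9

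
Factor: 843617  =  23^1 * 43^1*853^1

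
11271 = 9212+2059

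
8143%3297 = 1549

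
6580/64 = 1645/16 = 102.81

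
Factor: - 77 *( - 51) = 3^1*7^1*11^1*17^1 = 3927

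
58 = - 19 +77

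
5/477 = 5/477 = 0.01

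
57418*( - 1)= - 57418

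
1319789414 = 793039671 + 526749743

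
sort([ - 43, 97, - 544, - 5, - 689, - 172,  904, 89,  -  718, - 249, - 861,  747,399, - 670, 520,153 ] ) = [ - 861, - 718, - 689, - 670, - 544, - 249,-172, - 43 , - 5,  89,  97,153,399,520,747,  904 ] 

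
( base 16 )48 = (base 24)30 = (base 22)36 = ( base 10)72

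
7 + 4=11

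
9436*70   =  660520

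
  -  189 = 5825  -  6014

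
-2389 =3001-5390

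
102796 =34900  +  67896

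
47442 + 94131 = 141573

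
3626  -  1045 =2581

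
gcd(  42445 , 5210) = 5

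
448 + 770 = 1218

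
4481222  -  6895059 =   -  2413837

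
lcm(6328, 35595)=284760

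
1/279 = 1/279 = 0.00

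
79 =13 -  - 66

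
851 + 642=1493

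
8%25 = 8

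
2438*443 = 1080034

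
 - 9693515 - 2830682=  - 12524197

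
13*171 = 2223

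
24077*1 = 24077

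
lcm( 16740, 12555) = 50220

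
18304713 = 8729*2097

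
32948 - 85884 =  - 52936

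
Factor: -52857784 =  - 2^3*7^1 *113^1*8353^1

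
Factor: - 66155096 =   -  2^3*7^3*24109^1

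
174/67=174/67 = 2.60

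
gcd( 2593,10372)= 2593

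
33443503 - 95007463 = - 61563960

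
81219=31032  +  50187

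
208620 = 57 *3660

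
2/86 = 1/43=0.02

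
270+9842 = 10112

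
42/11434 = 21/5717= 0.00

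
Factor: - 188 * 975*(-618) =2^3*3^2 * 5^2  *13^1 *47^1* 103^1=113279400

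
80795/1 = 80795 = 80795.00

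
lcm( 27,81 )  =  81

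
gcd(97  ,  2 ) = 1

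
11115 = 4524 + 6591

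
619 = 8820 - 8201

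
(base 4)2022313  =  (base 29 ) agd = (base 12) 5187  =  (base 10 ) 8887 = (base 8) 21267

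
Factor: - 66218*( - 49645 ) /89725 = 657478522/17945 = 2^1*5^(- 1)*37^( - 1)*97^( - 1 )  *  113^1* 293^1*9929^1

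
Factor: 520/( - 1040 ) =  - 2^( - 1) = - 1/2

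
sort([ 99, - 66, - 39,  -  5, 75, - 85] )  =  [ - 85,-66, - 39,- 5,75, 99]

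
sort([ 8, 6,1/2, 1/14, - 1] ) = [ - 1, 1/14, 1/2, 6, 8 ]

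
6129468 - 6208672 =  - 79204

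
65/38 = 65/38 =1.71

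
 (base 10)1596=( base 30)1N6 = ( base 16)63c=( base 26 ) 29a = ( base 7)4440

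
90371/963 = 90371/963 = 93.84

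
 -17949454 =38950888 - 56900342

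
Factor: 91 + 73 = 2^2*41^1 = 164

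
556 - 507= 49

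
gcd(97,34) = 1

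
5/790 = 1/158 = 0.01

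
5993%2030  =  1933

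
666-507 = 159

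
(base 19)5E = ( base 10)109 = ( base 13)85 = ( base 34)37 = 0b1101101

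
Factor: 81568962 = 2^1 * 3^2* 4531609^1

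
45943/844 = 54 + 367/844 = 54.43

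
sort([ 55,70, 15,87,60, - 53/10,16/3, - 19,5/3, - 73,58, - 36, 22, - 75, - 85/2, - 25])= [ - 75,-73, - 85/2  , - 36, - 25, - 19, - 53/10, 5/3,16/3,15, 22, 55 , 58, 60  ,  70,87]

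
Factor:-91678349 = -7^1*107^1*122401^1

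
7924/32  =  247 + 5/8 = 247.62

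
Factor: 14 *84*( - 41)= - 2^3* 3^1*7^2*41^1 =- 48216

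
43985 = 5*8797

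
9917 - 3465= 6452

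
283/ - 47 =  - 7 + 46/47 = - 6.02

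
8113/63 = 128+7/9 = 128.78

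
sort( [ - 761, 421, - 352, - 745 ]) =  [ - 761, - 745 , - 352, 421 ]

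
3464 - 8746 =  - 5282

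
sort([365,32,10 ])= [10, 32,365]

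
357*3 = 1071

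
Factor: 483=3^1 *7^1 * 23^1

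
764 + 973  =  1737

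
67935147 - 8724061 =59211086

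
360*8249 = 2969640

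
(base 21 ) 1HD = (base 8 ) 1453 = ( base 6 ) 3431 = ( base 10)811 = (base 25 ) 17B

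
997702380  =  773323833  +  224378547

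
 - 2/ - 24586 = 1/12293 = 0.00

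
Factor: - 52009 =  - 52009^1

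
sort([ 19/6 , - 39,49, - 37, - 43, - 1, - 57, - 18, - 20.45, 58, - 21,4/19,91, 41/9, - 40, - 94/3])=[ - 57, - 43  , - 40,-39, - 37,-94/3,  -  21 , - 20.45, - 18, - 1,4/19,19/6, 41/9,49,  58, 91 ] 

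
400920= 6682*60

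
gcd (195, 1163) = 1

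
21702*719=15603738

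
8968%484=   256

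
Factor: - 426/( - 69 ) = 2^1*23^(-1)*71^1 = 142/23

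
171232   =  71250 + 99982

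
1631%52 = 19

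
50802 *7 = 355614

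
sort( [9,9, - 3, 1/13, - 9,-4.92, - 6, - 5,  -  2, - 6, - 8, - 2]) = [ - 9, - 8 , - 6, - 6, - 5 ,- 4.92, - 3, -2, -2, 1/13,9,9] 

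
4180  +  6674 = 10854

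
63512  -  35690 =27822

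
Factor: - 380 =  - 2^2*5^1*19^1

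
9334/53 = 9334/53 = 176.11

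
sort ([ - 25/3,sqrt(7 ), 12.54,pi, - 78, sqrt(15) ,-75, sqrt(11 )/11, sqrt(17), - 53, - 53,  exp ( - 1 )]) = [ - 78, -75, - 53, - 53, - 25/3,sqrt(11 )/11, exp ( - 1), sqrt(7 ),  pi, sqrt(15),sqrt( 17) , 12.54 ]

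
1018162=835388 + 182774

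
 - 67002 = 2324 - 69326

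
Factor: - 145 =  - 5^1*29^1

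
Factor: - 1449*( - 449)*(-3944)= - 2^3*3^2*7^1*17^1*23^1*29^1*449^1=- 2565970344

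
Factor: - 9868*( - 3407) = 33620276 = 2^2*2467^1*3407^1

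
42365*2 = 84730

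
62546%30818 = 910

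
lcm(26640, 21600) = 799200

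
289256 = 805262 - 516006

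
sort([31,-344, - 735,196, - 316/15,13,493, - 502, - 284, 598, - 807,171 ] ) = [ - 807, - 735, - 502, - 344,-284, - 316/15,13 , 31 , 171, 196,493, 598]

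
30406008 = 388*78366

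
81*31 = 2511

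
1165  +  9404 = 10569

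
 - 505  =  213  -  718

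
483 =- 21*( - 23 )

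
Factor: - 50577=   -  3^1 *23^1*733^1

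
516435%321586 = 194849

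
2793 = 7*399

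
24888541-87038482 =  - 62149941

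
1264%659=605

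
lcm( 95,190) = 190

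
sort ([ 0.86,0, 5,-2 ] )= [ - 2,0,  0.86,  5]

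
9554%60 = 14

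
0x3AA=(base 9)1252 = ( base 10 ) 938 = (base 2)1110101010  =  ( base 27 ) 17K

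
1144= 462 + 682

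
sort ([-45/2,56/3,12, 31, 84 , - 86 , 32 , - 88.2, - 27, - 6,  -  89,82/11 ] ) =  [ - 89,- 88.2 , - 86,- 27,-45/2,  -  6,82/11,  12 , 56/3, 31 , 32 , 84]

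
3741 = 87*43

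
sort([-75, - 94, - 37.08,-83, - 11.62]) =[-94,-83,-75,-37.08 , - 11.62 ] 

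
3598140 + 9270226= 12868366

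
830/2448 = 415/1224 = 0.34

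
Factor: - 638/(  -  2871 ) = 2^1 * 3^ ( - 2)= 2/9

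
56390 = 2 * 28195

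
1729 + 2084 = 3813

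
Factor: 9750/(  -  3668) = -2^( - 1 )*3^1*5^3 * 7^(-1)*13^1  *  131^(  -  1 ) =-4875/1834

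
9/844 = 9/844 = 0.01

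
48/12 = 4 = 4.00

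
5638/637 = 5638/637 =8.85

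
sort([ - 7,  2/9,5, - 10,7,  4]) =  [ - 10,  -  7,  2/9,4,5, 7]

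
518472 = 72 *7201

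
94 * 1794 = 168636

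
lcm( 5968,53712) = 53712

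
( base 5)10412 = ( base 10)732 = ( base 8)1334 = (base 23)18j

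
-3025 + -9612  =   - 12637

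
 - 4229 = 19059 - 23288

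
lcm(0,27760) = 0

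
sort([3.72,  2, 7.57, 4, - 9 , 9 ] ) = [-9,2,3.72,4, 7.57, 9]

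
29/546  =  29/546 =0.05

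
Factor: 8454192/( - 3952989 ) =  - 2^4*3^(  -  2 )*146407^(- 1 ) * 176129^1= - 2818064/1317663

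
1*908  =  908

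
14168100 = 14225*996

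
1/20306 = 1/20306=0.00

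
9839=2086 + 7753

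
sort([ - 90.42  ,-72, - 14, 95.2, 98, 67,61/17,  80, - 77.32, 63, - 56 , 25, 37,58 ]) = [ - 90.42, - 77.32, - 72, - 56  , - 14 , 61/17, 25, 37,58,  63, 67, 80, 95.2, 98] 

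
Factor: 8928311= 7^1 * 967^1*1319^1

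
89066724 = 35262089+53804635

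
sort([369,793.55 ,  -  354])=[  -  354, 369 , 793.55 ] 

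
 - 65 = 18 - 83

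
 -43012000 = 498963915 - 541975915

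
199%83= 33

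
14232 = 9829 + 4403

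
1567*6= 9402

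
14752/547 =14752/547  =  26.97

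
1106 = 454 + 652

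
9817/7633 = 9817/7633 =1.29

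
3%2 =1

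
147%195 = 147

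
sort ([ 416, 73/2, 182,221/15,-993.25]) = [ - 993.25,  221/15,73/2,182, 416]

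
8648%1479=1253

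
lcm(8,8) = 8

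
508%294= 214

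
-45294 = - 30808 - 14486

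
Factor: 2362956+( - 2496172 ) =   -  133216= - 2^5*23^1*181^1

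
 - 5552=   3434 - 8986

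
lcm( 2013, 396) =24156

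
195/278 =195/278= 0.70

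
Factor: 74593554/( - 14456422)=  - 3^1* 7^1 * 23^1*37^1*2087^1*7228211^( - 1) = - 37296777/7228211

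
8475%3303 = 1869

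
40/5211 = 40/5211 = 0.01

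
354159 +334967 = 689126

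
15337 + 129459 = 144796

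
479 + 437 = 916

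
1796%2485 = 1796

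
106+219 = 325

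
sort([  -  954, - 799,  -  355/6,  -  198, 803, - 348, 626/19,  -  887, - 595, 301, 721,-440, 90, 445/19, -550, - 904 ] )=[- 954, - 904, - 887,-799, - 595, - 550, - 440,-348,- 198 , - 355/6, 445/19, 626/19, 90,301, 721, 803] 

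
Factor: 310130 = 2^1*5^1*31013^1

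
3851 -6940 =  - 3089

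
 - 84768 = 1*(  -  84768)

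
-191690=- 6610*29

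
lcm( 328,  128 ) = 5248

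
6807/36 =189 + 1/12  =  189.08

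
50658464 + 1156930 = 51815394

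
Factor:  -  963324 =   -  2^2 * 3^2*26759^1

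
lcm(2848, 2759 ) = 88288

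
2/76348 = 1/38174 = 0.00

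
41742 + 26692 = 68434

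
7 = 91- 84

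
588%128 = 76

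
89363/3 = 89363/3 = 29787.67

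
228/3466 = 114/1733 = 0.07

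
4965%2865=2100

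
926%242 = 200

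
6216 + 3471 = 9687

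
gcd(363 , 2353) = 1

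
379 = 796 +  - 417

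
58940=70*842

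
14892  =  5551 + 9341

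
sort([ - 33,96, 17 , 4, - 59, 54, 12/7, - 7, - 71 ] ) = [- 71, - 59,-33, - 7,12/7,4,17 , 54, 96 ] 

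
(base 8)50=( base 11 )37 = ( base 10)40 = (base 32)18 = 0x28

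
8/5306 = 4/2653  =  0.00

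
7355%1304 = 835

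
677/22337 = 677/22337 = 0.03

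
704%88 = 0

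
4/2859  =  4/2859  =  0.00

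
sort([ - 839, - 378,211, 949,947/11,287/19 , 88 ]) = [ -839, - 378, 287/19, 947/11,88, 211,949] 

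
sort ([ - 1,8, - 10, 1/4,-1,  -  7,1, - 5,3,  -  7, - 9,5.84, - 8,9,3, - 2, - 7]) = [-10, - 9, - 8, - 7, - 7,-7,  -  5, - 2, - 1, - 1,1/4,1, 3  ,  3, 5.84, 8, 9]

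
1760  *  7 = 12320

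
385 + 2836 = 3221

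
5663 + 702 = 6365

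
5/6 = 5/6 = 0.83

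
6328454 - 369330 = 5959124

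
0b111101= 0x3d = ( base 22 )2H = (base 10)61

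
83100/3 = 27700 = 27700.00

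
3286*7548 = 24802728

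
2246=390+1856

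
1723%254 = 199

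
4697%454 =157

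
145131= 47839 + 97292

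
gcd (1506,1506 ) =1506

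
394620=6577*60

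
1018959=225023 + 793936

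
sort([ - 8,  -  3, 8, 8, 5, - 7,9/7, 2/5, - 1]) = [ - 8, - 7, - 3,  -  1,  2/5, 9/7,5, 8,8]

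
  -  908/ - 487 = 1+421/487=1.86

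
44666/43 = 1038 +32/43 =1038.74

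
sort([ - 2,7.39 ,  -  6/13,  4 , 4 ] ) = [ - 2 , - 6/13, 4, 4, 7.39 ]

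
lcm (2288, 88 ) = 2288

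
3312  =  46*72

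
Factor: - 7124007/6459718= - 2^( -1)*3^1*11^1*31^( - 1 ) *43^( - 1)*61^1*2423^( - 1)*3539^1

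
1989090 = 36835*54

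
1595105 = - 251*( - 6355)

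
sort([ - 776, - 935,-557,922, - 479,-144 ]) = [ - 935, - 776, - 557,-479, - 144,922]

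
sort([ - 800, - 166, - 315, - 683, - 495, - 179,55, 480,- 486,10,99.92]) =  [ - 800, - 683,  -  495, - 486 , - 315, - 179 , - 166, 10,55,99.92,480]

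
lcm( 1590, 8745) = 17490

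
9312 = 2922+6390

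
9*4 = 36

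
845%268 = 41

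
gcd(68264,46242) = 14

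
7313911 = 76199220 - 68885309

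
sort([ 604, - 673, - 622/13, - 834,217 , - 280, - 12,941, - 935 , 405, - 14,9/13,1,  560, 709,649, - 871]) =[  -  935, - 871, - 834 , - 673 , - 280, - 622/13, - 14, - 12, 9/13,1,217,405,  560,604, 649,709,941 ] 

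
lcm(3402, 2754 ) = 57834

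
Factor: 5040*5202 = 2^5*3^4*5^1*7^1*17^2 = 26218080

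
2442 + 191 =2633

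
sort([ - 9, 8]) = [ - 9, 8] 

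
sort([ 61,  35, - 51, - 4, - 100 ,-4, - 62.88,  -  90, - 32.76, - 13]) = [ - 100, - 90, - 62.88,-51, - 32.76,-13, - 4 , - 4 , 35,61] 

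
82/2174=41/1087= 0.04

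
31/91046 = 31/91046=0.00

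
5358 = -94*( - 57 ) 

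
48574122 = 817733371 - 769159249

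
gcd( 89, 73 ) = 1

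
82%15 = 7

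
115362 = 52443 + 62919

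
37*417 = 15429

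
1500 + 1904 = 3404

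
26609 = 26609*1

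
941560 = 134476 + 807084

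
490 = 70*7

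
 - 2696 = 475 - 3171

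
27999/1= 27999 = 27999.00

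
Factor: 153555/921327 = 5^1*11^ ( - 1 )*29^1*353^1*27919^( - 1) = 51185/307109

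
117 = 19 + 98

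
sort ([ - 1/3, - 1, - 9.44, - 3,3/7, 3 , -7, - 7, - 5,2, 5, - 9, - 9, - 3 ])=[ -9.44, -9, - 9, - 7, - 7, - 5, - 3,-3, - 1, - 1/3,3/7,2, 3, 5]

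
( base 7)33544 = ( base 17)1c79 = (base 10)8509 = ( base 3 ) 102200011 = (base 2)10000100111101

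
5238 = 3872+1366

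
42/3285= 14/1095  =  0.01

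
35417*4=141668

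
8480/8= 1060 = 1060.00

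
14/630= 1/45 = 0.02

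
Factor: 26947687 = 13^1 * 89^1* 23291^1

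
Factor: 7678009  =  61^1*191^1 * 659^1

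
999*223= 222777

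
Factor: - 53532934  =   - 2^1*7^1*13^1*223^1*1319^1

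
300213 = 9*33357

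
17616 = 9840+7776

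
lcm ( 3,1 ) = 3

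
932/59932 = 233/14983 = 0.02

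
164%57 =50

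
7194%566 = 402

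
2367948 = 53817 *44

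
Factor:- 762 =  - 2^1  *  3^1*127^1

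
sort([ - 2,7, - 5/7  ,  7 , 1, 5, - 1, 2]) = [ - 2, - 1, - 5/7,  1 , 2, 5,7, 7]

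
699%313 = 73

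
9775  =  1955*5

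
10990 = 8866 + 2124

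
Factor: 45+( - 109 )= - 64 = - 2^6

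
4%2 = 0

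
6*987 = 5922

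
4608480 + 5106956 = 9715436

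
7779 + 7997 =15776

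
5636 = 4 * 1409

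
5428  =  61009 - 55581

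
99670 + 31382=131052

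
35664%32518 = 3146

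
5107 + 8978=14085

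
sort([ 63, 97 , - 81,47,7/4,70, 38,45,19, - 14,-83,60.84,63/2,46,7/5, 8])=[ - 83 ,- 81, -14, 7/5, 7/4, 8, 19, 63/2,38,45,46,47,60.84,63,  70, 97]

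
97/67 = 1 + 30/67 = 1.45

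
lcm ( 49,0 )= 0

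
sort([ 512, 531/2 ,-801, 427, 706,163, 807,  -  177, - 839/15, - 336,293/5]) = [- 801, - 336 ,  -  177 , - 839/15, 293/5 , 163,531/2,427, 512,706,807]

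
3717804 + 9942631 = 13660435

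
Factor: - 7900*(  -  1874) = 2^3*5^2* 79^1*937^1 = 14804600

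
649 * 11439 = 7423911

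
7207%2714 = 1779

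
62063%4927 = 2939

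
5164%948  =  424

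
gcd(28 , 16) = 4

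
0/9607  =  0 = 0.00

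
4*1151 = 4604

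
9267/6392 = 9267/6392  =  1.45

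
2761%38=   25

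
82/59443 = 82/59443 = 0.00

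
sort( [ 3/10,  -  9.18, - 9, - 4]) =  [ - 9.18, -9,-4,3/10]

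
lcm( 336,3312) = 23184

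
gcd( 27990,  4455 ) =45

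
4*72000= 288000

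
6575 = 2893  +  3682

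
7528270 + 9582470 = 17110740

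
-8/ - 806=4/403 = 0.01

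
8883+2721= 11604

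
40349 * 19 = 766631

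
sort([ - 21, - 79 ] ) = [ - 79, - 21 ]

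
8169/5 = 1633  +  4/5 = 1633.80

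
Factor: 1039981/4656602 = 2^( -1)*241^( - 1) * 281^1* 3701^1*9661^(-1)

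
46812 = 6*7802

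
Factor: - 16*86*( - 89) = 2^5*43^1*89^1 = 122464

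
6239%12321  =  6239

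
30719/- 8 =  - 30719/8   =  - 3839.88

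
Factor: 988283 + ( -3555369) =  - 2567086 = - 2^1*1283543^1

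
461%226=9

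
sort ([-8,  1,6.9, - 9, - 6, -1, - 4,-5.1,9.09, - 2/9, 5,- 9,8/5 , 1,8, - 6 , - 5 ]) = [ - 9, - 9, - 8 , - 6, - 6, - 5.1, -5, - 4, - 1, - 2/9,1, 1, 8/5,5,6.9,8, 9.09]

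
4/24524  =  1/6131 = 0.00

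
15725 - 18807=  - 3082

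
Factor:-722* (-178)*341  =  2^2 * 11^1 * 19^2*31^1*89^1 = 43823956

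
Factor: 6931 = 29^1*239^1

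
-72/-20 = 18/5 =3.60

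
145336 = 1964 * 74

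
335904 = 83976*4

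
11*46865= 515515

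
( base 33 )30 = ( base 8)143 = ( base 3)10200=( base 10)99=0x63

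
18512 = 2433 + 16079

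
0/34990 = 0 = 0.00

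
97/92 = 1 + 5/92 = 1.05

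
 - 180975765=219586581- 400562346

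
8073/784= 10 + 233/784 = 10.30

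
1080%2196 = 1080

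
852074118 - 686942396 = 165131722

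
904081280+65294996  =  969376276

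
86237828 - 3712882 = 82524946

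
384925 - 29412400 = -29027475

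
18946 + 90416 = 109362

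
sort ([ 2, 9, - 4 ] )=[ - 4,2,9 ] 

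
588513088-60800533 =527712555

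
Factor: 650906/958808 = 2^( -2)*119851^( - 1 )*325453^1 = 325453/479404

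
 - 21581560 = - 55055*392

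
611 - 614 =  - 3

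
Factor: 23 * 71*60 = 97980= 2^2*3^1*5^1*23^1*71^1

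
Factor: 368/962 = 184/481=2^3*13^(- 1)*23^1*37^ (-1 ) 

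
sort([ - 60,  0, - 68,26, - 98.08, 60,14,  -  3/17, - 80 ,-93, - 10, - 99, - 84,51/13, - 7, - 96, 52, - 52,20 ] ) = [ - 99, - 98.08,-96,-93,  -  84, - 80,-68, - 60, - 52 , - 10,- 7, - 3/17, 0,51/13,14,20,  26,52,60]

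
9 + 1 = 10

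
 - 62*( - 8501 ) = 527062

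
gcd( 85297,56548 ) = 1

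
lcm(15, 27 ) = 135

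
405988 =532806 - 126818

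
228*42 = 9576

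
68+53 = 121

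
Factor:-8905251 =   -  3^1*89^1*33353^1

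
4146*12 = 49752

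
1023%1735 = 1023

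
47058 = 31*1518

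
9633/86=9633/86 = 112.01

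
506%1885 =506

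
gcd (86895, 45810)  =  45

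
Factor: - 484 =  - 2^2*11^2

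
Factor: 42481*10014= 425404734 = 2^1*3^1 * 23^1*1669^1*1847^1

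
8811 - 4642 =4169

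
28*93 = 2604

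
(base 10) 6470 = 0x1946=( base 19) hha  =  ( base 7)24602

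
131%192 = 131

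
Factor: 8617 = 7^1 * 1231^1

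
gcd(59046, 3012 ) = 6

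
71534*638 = 45638692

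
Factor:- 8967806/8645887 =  - 2^1*17^1*263759^1*8645887^( - 1)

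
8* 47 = 376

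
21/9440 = 21/9440 = 0.00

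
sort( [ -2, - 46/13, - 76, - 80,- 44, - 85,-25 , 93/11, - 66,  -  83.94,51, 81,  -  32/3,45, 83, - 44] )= [-85,-83.94,-80,-76,-66 , - 44,  -  44 ,-25,-32/3 , - 46/13 ,-2,93/11, 45, 51,81,83 ] 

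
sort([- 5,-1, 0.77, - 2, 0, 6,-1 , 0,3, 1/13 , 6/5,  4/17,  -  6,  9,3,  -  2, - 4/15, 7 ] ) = [ - 6 , - 5,-2,-2,  -  1,-1, - 4/15,  0, 0,1/13,  4/17,0.77,6/5 , 3, 3, 6 , 7, 9 ]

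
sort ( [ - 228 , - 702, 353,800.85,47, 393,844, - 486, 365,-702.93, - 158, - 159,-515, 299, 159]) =[-702.93, - 702, - 515, - 486, - 228 , - 159, - 158,47,159,299,353,  365,393 , 800.85,844] 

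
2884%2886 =2884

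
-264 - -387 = 123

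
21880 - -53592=75472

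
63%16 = 15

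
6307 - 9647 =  - 3340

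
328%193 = 135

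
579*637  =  368823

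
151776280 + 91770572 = 243546852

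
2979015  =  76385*39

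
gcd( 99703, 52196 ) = 1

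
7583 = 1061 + 6522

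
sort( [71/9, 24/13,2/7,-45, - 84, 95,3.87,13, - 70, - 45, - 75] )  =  [ - 84, - 75, - 70,-45,  -  45,2/7, 24/13 , 3.87,  71/9 , 13, 95 ] 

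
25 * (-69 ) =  - 1725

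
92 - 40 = 52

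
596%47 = 32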